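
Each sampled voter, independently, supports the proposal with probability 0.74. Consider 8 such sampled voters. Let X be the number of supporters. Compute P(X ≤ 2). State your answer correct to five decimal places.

0.00523

X ~ Binomial(8, 0.74); P(X ≤ 2) = Σ C(8,k) p^k (1−p)^(8−k) over k:
  k=0: C(8,0)·0.74^0·0.26^8 = 0.0000209
  k=1: C(8,1)·0.74^1·0.26^7 = 0.0004755
  k=2: C(8,2)·0.74^2·0.26^6 = 0.0047365
Total = 0.0052329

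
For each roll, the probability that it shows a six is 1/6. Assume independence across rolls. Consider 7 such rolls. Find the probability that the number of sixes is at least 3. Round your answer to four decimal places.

0.0958

X ~ Binomial(7, 0.166667); P(X ≥ 3) = Σ C(7,k) p^k (1−p)^(7−k) over k:
  k=3: C(7,3)·0.166667^3·0.833333^4 = 0.078143
  k=4: C(7,4)·0.166667^4·0.833333^3 = 0.015629
  k=5: C(7,5)·0.166667^5·0.833333^2 = 0.001875
  k=6: C(7,6)·0.166667^6·0.833333^1 = 0.000125
  k=7: C(7,7)·0.166667^7·0.833333^0 = 0.000004
Total = 0.095775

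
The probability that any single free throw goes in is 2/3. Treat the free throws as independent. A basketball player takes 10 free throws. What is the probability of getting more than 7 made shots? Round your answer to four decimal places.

0.2991

X ~ Binomial(10, 0.666667); P(X ≥ 8) = Σ C(10,k) p^k (1−p)^(10−k) over k:
  k=8: C(10,8)·0.666667^8·0.333333^2 = 0.195092
  k=9: C(10,9)·0.666667^9·0.333333^1 = 0.086708
  k=10: C(10,10)·0.666667^10·0.333333^0 = 0.017342
Total = 0.299141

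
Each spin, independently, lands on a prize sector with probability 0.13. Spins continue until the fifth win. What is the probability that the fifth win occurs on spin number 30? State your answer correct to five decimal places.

Y = trial on which the fifth success occurs; negative binomial, r=5, p=0.13.
P(Y=30) = C(29,4) · p^5 · (1−p)^25
= 23751 · 3.7129e-05 · 0.03076 = 0.0271256

0.02713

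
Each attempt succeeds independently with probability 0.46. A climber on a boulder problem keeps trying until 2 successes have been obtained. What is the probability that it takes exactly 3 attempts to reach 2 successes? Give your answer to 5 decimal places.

0.22853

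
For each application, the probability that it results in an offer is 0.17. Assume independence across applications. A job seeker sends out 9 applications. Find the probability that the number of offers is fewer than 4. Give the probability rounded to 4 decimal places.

0.9488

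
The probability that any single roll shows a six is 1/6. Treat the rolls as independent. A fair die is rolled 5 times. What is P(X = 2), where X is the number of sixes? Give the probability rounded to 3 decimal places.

X ~ Binomial(n=5, p=0.166667).
P(X=2) = C(5,2) · p^2 · (1−p)^3
= 10 · 0.027778 · 0.5787 = 0.16075

0.161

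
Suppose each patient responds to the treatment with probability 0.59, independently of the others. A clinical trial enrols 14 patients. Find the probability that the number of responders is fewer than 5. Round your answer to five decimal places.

0.02119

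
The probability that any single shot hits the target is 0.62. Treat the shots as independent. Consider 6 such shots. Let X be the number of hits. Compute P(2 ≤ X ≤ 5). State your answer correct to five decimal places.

X ~ Binomial(6, 0.62); P(2 ≤ X ≤ 5) = Σ C(6,k) p^k (1−p)^(6−k) over k:
  k=2: C(6,2)·0.62^2·0.38^4 = 0.1202289
  k=3: C(6,3)·0.62^3·0.38^3 = 0.2615507
  k=4: C(6,4)·0.62^4·0.38^2 = 0.3200554
  k=5: C(6,5)·0.62^5·0.38^1 = 0.2088783
Total = 0.9107133

0.91071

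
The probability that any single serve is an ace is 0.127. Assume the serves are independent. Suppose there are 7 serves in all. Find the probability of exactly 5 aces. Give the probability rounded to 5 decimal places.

X ~ Binomial(n=7, p=0.127).
P(X=5) = C(7,5) · p^5 · (1−p)^2
= 21 · 3.3038e-05 · 0.76213 = 0.0005288

0.00053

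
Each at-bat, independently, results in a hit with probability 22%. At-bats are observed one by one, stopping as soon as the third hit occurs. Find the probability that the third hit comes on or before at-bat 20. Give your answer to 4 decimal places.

Finishing within 20 at-bats ⇔ at least 3 successes in the first 20. With X ~ Binomial(20, 0.22), P(Y ≤ 20) = 1 − P(X ≤ 2).
  k=0: C(20,0)·0.22^0·0.78^20 = 0.006949
  k=1: C(20,1)·0.22^1·0.78^19 = 0.039197
  k=2: C(20,2)·0.22^2·0.78^18 = 0.105027
1 − 0.151172 = 0.848828

0.8488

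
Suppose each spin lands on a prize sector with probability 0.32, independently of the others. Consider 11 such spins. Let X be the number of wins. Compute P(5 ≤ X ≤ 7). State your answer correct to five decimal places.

X ~ Binomial(11, 0.32); P(5 ≤ X ≤ 7) = Σ C(11,k) p^k (1−p)^(11−k) over k:
  k=5: C(11,5)·0.32^5·0.68^6 = 0.1532658
  k=6: C(11,6)·0.32^6·0.68^5 = 0.0721251
  k=7: C(11,7)·0.32^7·0.68^4 = 0.0242437
Total = 0.2496347

0.24963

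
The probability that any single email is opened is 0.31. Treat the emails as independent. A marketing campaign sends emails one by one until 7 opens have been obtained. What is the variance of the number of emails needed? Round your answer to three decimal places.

Y = total emails until the seventh success; negative binomial with r=7, p=0.31.
Var(Y) = r(1−p)/p² = 7·0.69 / 0.31² = 50.26015

50.260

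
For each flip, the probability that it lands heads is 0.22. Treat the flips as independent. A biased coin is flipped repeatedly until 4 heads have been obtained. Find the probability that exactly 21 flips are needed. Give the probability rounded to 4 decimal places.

Y = trial on which the fourth success occurs; negative binomial, r=4, p=0.22.
P(Y=21) = C(20,3) · p^4 · (1−p)^17
= 1140 · 0.0023426 · 0.014642 = 0.039102

0.0391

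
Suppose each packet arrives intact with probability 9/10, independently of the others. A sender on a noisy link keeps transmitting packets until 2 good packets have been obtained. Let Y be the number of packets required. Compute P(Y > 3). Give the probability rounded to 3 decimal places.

Needing more than 3 packets ⇔ fewer than 2 successes in the first 3. With X ~ Binomial(3, 0.90), P(Y > 3) = P(X ≤ 1).
  k=0: C(3,0)·0.90^0·0.10^3 = 0.00100
  k=1: C(3,1)·0.90^1·0.10^2 = 0.02700
P(X ≤ 1) = 0.02800

0.028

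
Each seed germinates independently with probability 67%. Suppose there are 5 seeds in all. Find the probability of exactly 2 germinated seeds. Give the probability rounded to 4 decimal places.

0.1613

X ~ Binomial(n=5, p=0.67).
P(X=2) = C(5,2) · p^2 · (1−p)^3
= 10 · 0.4489 · 0.035937 = 0.161321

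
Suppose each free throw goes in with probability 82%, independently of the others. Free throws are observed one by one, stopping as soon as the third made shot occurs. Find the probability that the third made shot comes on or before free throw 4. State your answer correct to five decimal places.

Finishing within 4 free throws ⇔ at least 3 successes in the first 4. With X ~ Binomial(4, 0.82), P(Y ≤ 4) = 1 − P(X ≤ 2).
  k=0: C(4,0)·0.82^0·0.18^4 = 0.0010498
  k=1: C(4,1)·0.82^1·0.18^3 = 0.0191290
  k=2: C(4,2)·0.82^2·0.18^2 = 0.1307146
1 − 0.1508933 = 0.8491067

0.84911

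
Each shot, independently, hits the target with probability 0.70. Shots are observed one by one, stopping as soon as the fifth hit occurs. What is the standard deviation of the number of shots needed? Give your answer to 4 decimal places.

1.7496

Y = total shots until the fifth success; negative binomial with r=5, p=0.70.
SD(Y) = √[r(1−p)/p²] = √(3.061224) = 1.749636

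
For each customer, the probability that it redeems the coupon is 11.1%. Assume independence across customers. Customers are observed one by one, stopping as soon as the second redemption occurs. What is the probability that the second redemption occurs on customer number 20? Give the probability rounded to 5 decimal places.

0.02816

Y = trial on which the second success occurs; negative binomial, r=2, p=0.111.
P(Y=20) = C(19,1) · p^2 · (1−p)^18
= 19 · 0.012321 · 0.12029 = 0.0281599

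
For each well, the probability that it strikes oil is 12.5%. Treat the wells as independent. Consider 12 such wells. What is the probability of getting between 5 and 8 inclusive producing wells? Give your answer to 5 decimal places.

0.01128

X ~ Binomial(12, 0.125); P(5 ≤ X ≤ 8) = Σ C(12,k) p^k (1−p)^(12−k) over k:
  k=5: C(12,5)·0.125^5·0.875^7 = 0.0094914
  k=6: C(12,6)·0.125^6·0.875^6 = 0.0015819
  k=7: C(12,7)·0.125^7·0.875^5 = 0.0001937
  k=8: C(12,8)·0.125^8·0.875^4 = 0.0000173
Total = 0.0112843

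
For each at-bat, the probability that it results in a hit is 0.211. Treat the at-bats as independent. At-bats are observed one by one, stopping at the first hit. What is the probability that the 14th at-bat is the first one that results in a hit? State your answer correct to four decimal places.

Geometric (trials to first success), p = 0.211.
P(Y = 14) = (1−p)^13 · p = 0.04592 · 0.211 = 0.009689

0.0097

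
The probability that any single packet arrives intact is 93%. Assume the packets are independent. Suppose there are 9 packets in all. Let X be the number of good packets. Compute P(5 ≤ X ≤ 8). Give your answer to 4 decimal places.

0.4794

X ~ Binomial(9, 0.93); P(5 ≤ X ≤ 8) = Σ C(9,k) p^k (1−p)^(9−k) over k:
  k=5: C(9,5)·0.93^5·0.07^4 = 0.002105
  k=6: C(9,6)·0.93^6·0.07^3 = 0.018641
  k=7: C(9,7)·0.93^7·0.07^2 = 0.106140
  k=8: C(9,8)·0.93^8·0.07^1 = 0.352537
Total = 0.479422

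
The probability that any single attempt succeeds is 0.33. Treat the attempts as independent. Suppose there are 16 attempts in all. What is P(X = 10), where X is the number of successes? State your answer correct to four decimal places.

0.0111

X ~ Binomial(n=16, p=0.33).
P(X=10) = C(16,10) · p^10 · (1−p)^6
= 8008 · 1.5316e-05 · 0.090458 = 0.011095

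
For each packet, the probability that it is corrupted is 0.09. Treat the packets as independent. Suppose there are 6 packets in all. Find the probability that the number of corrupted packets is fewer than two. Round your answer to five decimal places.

X ~ Binomial(6, 0.09); P(X ≤ 1) = Σ C(6,k) p^k (1−p)^(6−k) over k:
  k=0: C(6,0)·0.09^0·0.91^6 = 0.5678693
  k=1: C(6,1)·0.09^1·0.91^5 = 0.3369774
Total = 0.9048466

0.90485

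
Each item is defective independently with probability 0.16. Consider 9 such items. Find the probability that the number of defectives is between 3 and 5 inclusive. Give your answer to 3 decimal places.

0.162

X ~ Binomial(9, 0.16); P(3 ≤ X ≤ 5) = Σ C(9,k) p^k (1−p)^(9−k) over k:
  k=3: C(9,3)·0.16^3·0.84^6 = 0.12087
  k=4: C(9,4)·0.16^4·0.84^5 = 0.03453
  k=5: C(9,5)·0.16^5·0.84^4 = 0.00658
Total = 0.16198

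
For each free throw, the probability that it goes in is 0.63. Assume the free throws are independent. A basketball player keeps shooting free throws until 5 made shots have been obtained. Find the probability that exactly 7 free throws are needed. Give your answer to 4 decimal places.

0.2038

Y = trial on which the fifth success occurs; negative binomial, r=5, p=0.63.
P(Y=7) = C(6,4) · p^5 · (1−p)^2
= 15 · 0.099244 · 0.1369 = 0.203797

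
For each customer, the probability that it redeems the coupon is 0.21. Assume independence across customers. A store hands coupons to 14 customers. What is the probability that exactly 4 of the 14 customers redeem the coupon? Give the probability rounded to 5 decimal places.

X ~ Binomial(n=14, p=0.21).
P(X=4) = C(14,4) · p^4 · (1−p)^10
= 1001 · 0.0019448 · 0.094683 = 0.1843241

0.18432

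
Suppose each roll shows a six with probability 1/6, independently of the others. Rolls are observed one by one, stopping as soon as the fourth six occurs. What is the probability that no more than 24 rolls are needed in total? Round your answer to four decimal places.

Finishing within 24 rolls ⇔ at least 4 successes in the first 24. With X ~ Binomial(24, 0.166667), P(Y ≤ 24) = 1 − P(X ≤ 3).
  k=0: C(24,0)·0.166667^0·0.833333^24 = 0.012579
  k=1: C(24,1)·0.166667^1·0.833333^23 = 0.060380
  k=2: C(24,2)·0.166667^2·0.833333^22 = 0.138873
  k=3: C(24,3)·0.166667^3·0.833333^21 = 0.203681
1 − 0.415513 = 0.584487

0.5845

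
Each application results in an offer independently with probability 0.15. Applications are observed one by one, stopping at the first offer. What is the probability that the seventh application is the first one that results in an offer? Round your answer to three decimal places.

0.057

Geometric (trials to first success), p = 0.15.
P(Y = 7) = (1−p)^6 · p = 0.37715 · 0.15 = 0.05657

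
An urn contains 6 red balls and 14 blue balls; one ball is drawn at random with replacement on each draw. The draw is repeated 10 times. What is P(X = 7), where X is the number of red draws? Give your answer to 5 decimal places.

0.00900

X ~ Binomial(n=10, p=0.30).
P(X=7) = C(10,7) · p^7 · (1−p)^3
= 120 · 0.0002187 · 0.343 = 0.0090017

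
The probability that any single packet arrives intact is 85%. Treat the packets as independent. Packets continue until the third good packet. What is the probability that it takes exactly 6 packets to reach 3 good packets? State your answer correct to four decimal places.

0.0207

Y = trial on which the third success occurs; negative binomial, r=3, p=0.85.
P(Y=6) = C(5,2) · p^3 · (1−p)^3
= 10 · 0.61413 · 0.003375 = 0.020727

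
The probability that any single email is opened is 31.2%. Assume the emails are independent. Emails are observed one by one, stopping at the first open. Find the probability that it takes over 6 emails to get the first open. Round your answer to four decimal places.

Y = number of emails to the first success; geometric, p = 0.312.
P(Y > 6) = P(first 6 all fail) = (1−p)^6 = 0.106055

0.1061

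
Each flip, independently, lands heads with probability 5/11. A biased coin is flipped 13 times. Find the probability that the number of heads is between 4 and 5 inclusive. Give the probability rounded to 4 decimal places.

X ~ Binomial(13, 0.454545); P(4 ≤ X ≤ 5) = Σ C(13,k) p^k (1−p)^(13−k) over k:
  k=4: C(13,4)·0.454545^4·0.545455^9 = 0.130449
  k=5: C(13,5)·0.454545^5·0.545455^8 = 0.195674
Total = 0.326124

0.3261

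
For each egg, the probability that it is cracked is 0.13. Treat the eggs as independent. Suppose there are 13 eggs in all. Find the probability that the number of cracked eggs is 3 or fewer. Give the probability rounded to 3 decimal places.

X ~ Binomial(13, 0.13); P(X ≤ 3) = Σ C(13,k) p^k (1−p)^(13−k) over k:
  k=0: C(13,0)·0.13^0·0.87^13 = 0.16359
  k=1: C(13,1)·0.13^1·0.87^12 = 0.31777
  k=2: C(13,2)·0.13^2·0.87^11 = 0.28490
  k=3: C(13,3)·0.13^3·0.87^10 = 0.15609
Total = 0.92236

0.922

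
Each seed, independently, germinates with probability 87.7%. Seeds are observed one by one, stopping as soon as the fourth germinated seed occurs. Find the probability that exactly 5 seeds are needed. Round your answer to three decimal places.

0.291

Y = trial on which the fourth success occurs; negative binomial, r=4, p=0.877.
P(Y=5) = C(4,3) · p^4 · (1−p)^1
= 4 · 0.59156 · 0.123 = 0.29105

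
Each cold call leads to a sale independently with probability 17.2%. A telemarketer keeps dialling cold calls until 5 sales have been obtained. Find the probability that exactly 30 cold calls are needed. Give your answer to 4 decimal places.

0.0319

Y = trial on which the fifth success occurs; negative binomial, r=5, p=0.172.
P(Y=30) = C(29,4) · p^5 · (1−p)^25
= 23751 · 0.00015054 · 0.0089281 = 0.031921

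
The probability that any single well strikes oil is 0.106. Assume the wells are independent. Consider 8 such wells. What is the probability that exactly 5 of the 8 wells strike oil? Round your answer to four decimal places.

0.0005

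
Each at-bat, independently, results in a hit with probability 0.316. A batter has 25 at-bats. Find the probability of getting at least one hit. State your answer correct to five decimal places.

0.99992

P(at least one) = 1 − P(none) = 1 − (1 − 0.316)^25
= 1 − 0.0000752 = 0.9999248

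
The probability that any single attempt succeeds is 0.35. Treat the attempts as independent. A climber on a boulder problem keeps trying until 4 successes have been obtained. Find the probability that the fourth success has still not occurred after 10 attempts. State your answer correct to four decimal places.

0.5138

Needing more than 10 attempts ⇔ fewer than 4 successes in the first 10. With X ~ Binomial(10, 0.35), P(Y > 10) = P(X ≤ 3).
  k=0: C(10,0)·0.35^0·0.65^10 = 0.013463
  k=1: C(10,1)·0.35^1·0.65^9 = 0.072492
  k=2: C(10,2)·0.35^2·0.65^8 = 0.175653
  k=3: C(10,3)·0.35^3·0.65^7 = 0.252220
P(X ≤ 3) = 0.513827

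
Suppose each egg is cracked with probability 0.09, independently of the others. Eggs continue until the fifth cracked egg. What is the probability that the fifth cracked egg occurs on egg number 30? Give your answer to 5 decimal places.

0.01327

Y = trial on which the fifth success occurs; negative binomial, r=5, p=0.09.
P(Y=30) = C(29,4) · p^5 · (1−p)^25
= 23751 · 5.9049e-06 · 0.094631 = 0.0132718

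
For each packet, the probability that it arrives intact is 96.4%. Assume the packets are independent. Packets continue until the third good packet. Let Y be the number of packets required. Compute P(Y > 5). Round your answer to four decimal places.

Needing more than 5 packets ⇔ fewer than 3 successes in the first 5. With X ~ Binomial(5, 0.964), P(Y > 5) = P(X ≤ 2).
  k=0: C(5,0)·0.964^0·0.036^5 = 0.000000
  k=1: C(5,1)·0.964^1·0.036^4 = 0.000008
  k=2: C(5,2)·0.964^2·0.036^3 = 0.000434
P(X ≤ 2) = 0.000442

0.0004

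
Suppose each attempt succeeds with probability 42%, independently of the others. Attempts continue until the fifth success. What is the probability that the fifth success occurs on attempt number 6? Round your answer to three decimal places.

0.038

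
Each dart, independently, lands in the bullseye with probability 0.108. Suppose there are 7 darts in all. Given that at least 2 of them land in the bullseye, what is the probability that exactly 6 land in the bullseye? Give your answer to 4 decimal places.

0.0001

X ~ Binomial(7, 0.108). Want P(X=6 | X≥2) = P(X=6) / P(X≥2).
P(X=6) = C(7,6)·0.108^6·0.892^1 = 0.000010
P(X≥2) = 1 − 0.449318 − 0.380812 = 0.169870
Ratio = 0.000010 / 0.169870 = 0.000058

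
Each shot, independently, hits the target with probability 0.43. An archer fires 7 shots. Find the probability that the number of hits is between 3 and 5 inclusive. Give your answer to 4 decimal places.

X ~ Binomial(7, 0.43); P(3 ≤ X ≤ 5) = Σ C(7,k) p^k (1−p)^(7−k) over k:
  k=3: C(7,3)·0.43^3·0.57^4 = 0.293747
  k=4: C(7,4)·0.43^4·0.57^3 = 0.221598
  k=5: C(7,5)·0.43^5·0.57^2 = 0.100302
Total = 0.615647

0.6156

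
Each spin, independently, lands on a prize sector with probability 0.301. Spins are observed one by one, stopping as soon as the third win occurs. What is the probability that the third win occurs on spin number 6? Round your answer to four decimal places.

0.0931

Y = trial on which the third success occurs; negative binomial, r=3, p=0.301.
P(Y=6) = C(5,2) · p^3 · (1−p)^3
= 10 · 0.027271 · 0.34153 = 0.093139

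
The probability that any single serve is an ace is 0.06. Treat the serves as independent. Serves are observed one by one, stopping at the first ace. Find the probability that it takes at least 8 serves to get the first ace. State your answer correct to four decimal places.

0.6485

Y = number of serves to the first success; geometric, p = 0.06.
P(Y > 7) = P(first 7 all fail) = (1−p)^7 = 0.648478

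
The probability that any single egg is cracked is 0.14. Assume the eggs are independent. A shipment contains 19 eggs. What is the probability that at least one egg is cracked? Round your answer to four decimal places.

P(at least one) = 1 − P(none) = 1 − (1 − 0.14)^19
= 1 − 0.056947 = 0.943053

0.9431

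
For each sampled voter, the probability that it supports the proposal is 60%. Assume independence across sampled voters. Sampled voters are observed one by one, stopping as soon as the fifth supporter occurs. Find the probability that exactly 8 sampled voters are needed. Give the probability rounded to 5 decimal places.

Y = trial on which the fifth success occurs; negative binomial, r=5, p=0.60.
P(Y=8) = C(7,4) · p^5 · (1−p)^3
= 35 · 0.07776 · 0.064 = 0.1741824

0.17418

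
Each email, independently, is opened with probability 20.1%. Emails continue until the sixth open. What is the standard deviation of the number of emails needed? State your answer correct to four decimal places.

10.8931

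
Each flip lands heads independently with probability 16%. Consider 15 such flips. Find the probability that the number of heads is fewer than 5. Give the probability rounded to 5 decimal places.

X ~ Binomial(15, 0.16); P(X ≤ 4) = Σ C(15,k) p^k (1−p)^(15−k) over k:
  k=0: C(15,0)·0.16^0·0.84^15 = 0.0731458
  k=1: C(15,1)·0.16^1·0.84^14 = 0.2089880
  k=2: C(15,2)·0.16^2·0.84^13 = 0.2786506
  k=3: C(15,3)·0.16^3·0.84^12 = 0.2299973
  k=4: C(15,4)·0.16^4·0.84^11 = 0.1314270
Total = 0.9222087

0.92221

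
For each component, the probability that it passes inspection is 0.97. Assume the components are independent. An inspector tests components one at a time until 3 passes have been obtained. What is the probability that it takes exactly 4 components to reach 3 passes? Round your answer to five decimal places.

Y = trial on which the third success occurs; negative binomial, r=3, p=0.97.
P(Y=4) = C(3,2) · p^3 · (1−p)^1
= 3 · 0.91267 · 0.03 = 0.0821406

0.08214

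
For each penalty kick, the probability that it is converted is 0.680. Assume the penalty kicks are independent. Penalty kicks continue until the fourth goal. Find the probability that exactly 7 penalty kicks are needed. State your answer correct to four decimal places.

Y = trial on which the fourth success occurs; negative binomial, r=4, p=0.68.
P(Y=7) = C(6,3) · p^4 · (1−p)^3
= 20 · 0.21381 · 0.032768 = 0.140125

0.1401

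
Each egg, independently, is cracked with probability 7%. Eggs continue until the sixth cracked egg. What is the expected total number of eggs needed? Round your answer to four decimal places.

Y = total eggs until the sixth success; negative binomial with r=6, p=0.07.
E[Y] = r / p = 6 / 0.07 = 85.714286

85.7143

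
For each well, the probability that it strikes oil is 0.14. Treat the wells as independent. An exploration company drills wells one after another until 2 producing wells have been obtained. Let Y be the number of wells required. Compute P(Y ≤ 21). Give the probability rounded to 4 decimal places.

0.8139

Finishing within 21 wells ⇔ at least 2 successes in the first 21. With X ~ Binomial(21, 0.14), P(Y ≤ 21) = 1 − P(X ≤ 1).
  k=0: C(21,0)·0.14^0·0.86^21 = 0.042118
  k=1: C(21,1)·0.14^1·0.86^20 = 0.143985
1 − 0.186103 = 0.813897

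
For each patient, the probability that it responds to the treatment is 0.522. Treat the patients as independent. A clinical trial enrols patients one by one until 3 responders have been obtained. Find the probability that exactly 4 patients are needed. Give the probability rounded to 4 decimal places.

0.2040

Y = trial on which the third success occurs; negative binomial, r=3, p=0.522.
P(Y=4) = C(3,2) · p^3 · (1−p)^1
= 3 · 0.14224 · 0.478 = 0.203967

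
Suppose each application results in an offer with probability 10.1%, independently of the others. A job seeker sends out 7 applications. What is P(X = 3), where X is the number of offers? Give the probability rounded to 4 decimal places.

X ~ Binomial(n=7, p=0.101).
P(X=3) = C(7,3) · p^3 · (1−p)^4
= 35 · 0.0010303 · 0.65319 = 0.023554

0.0236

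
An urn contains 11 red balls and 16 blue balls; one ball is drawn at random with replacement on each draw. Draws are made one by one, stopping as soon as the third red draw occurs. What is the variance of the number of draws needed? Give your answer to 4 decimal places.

Y = total draws until the third success; negative binomial with r=3, p=0.407407.
Var(Y) = r(1−p)/p² = 3·0.592593 / 0.407407² = 10.710744

10.7107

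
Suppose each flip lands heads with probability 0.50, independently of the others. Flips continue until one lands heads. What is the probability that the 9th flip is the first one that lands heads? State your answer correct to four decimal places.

0.0020

Geometric (trials to first success), p = 0.50.
P(Y = 9) = (1−p)^8 · p = 0.0039062 · 0.50 = 0.001953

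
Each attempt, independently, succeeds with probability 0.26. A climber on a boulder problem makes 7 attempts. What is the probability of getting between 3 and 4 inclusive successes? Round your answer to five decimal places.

0.24928

X ~ Binomial(7, 0.26); P(3 ≤ X ≤ 4) = Σ C(7,k) p^k (1−p)^(7−k) over k:
  k=3: C(7,3)·0.26^3·0.74^4 = 0.1844654
  k=4: C(7,4)·0.26^4·0.74^3 = 0.0648122
Total = 0.2492776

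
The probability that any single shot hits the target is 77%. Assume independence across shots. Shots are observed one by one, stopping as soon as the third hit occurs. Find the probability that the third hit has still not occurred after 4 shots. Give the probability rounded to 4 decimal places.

Needing more than 4 shots ⇔ fewer than 3 successes in the first 4. With X ~ Binomial(4, 0.77), P(Y > 4) = P(X ≤ 2).
  k=0: C(4,0)·0.77^0·0.23^4 = 0.002798
  k=1: C(4,1)·0.77^1·0.23^3 = 0.037474
  k=2: C(4,2)·0.77^2·0.23^2 = 0.188186
P(X ≤ 2) = 0.228459

0.2285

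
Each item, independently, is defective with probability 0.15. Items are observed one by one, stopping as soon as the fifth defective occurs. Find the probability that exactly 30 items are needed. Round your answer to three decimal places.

Y = trial on which the fifth success occurs; negative binomial, r=5, p=0.15.
P(Y=30) = C(29,4) · p^5 · (1−p)^25
= 23751 · 7.5937e-05 · 0.017198 = 0.03102

0.031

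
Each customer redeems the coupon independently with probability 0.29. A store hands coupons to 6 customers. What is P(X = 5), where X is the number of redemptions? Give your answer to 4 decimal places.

X ~ Binomial(n=6, p=0.29).
P(X=5) = C(6,5) · p^5 · (1−p)^1
= 6 · 0.0020511 · 0.71 = 0.008738

0.0087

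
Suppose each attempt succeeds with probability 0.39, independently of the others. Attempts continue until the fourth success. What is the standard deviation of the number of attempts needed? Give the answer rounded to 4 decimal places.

4.0053

Y = total attempts until the fourth success; negative binomial with r=4, p=0.39.
SD(Y) = √[r(1−p)/p²] = √(16.042078) = 4.005256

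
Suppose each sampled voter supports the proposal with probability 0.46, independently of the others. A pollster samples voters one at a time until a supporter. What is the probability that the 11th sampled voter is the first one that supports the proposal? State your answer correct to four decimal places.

0.0010

Geometric (trials to first success), p = 0.46.
P(Y = 11) = (1−p)^10 · p = 0.0021083 · 0.46 = 0.000970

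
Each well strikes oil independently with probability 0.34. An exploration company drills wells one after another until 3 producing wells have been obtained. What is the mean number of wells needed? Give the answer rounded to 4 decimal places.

8.8235

Y = total wells until the third success; negative binomial with r=3, p=0.34.
E[Y] = r / p = 3 / 0.34 = 8.823529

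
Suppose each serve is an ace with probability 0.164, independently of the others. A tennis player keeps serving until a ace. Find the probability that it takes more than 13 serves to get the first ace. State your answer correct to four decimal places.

Y = number of serves to the first success; geometric, p = 0.164.
P(Y > 13) = P(first 13 all fail) = (1−p)^13 = 0.097428

0.0974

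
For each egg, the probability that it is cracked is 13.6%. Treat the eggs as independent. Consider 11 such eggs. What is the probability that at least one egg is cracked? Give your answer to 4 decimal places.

P(at least one) = 1 − P(none) = 1 − (1 − 0.136)^11
= 1 − 0.200286 = 0.799714

0.7997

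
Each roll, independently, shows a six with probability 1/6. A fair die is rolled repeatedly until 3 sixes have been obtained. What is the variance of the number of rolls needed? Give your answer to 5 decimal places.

Y = total rolls until the third success; negative binomial with r=3, p=0.166667.
Var(Y) = r(1−p)/p² = 3·0.833333 / 0.166667² = 90.0000000

90.00000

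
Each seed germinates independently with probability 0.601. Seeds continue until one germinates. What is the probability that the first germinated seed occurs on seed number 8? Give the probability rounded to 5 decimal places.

Geometric (trials to first success), p = 0.601.
P(Y = 8) = (1−p)^7 · p = 0.0016099 · 0.601 = 0.0009676

0.00097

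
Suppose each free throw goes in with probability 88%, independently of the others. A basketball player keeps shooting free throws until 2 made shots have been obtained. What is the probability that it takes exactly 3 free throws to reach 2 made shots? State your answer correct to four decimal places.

Y = trial on which the second success occurs; negative binomial, r=2, p=0.88.
P(Y=3) = C(2,1) · p^2 · (1−p)^1
= 2 · 0.7744 · 0.12 = 0.185856

0.1859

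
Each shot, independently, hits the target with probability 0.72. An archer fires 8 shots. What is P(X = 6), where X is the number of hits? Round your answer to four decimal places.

X ~ Binomial(n=8, p=0.72).
P(X=6) = C(8,6) · p^6 · (1−p)^2
= 28 · 0.13931 · 0.0784 = 0.305822

0.3058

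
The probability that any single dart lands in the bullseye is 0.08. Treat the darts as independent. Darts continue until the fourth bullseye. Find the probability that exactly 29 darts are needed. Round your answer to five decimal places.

Y = trial on which the fourth success occurs; negative binomial, r=4, p=0.08.
P(Y=29) = C(28,3) · p^4 · (1−p)^25
= 3276 · 4.096e-05 · 0.12436 = 0.0166878

0.01669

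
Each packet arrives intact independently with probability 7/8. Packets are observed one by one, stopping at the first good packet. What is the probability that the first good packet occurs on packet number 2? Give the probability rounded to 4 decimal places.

Geometric (trials to first success), p = 0.875.
P(Y = 2) = (1−p)^1 · p = 0.125 · 0.875 = 0.109375

0.1094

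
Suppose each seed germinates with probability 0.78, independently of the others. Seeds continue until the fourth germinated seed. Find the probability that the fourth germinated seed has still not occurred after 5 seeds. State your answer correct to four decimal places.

0.3041

Needing more than 5 seeds ⇔ fewer than 4 successes in the first 5. With X ~ Binomial(5, 0.78), P(Y > 5) = P(X ≤ 3).
  k=0: C(5,0)·0.78^0·0.22^5 = 0.000515
  k=1: C(5,1)·0.78^1·0.22^4 = 0.009136
  k=2: C(5,2)·0.78^2·0.22^3 = 0.064782
  k=3: C(5,3)·0.78^3·0.22^2 = 0.229683
P(X ≤ 3) = 0.304117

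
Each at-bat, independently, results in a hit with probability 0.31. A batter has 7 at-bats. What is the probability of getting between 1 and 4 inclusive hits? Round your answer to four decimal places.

X ~ Binomial(7, 0.31); P(1 ≤ X ≤ 4) = Σ C(7,k) p^k (1−p)^(7−k) over k:
  k=1: C(7,1)·0.31^1·0.69^6 = 0.234182
  k=2: C(7,2)·0.31^2·0.69^5 = 0.315637
  k=3: C(7,3)·0.31^3·0.69^4 = 0.236347
  k=4: C(7,4)·0.31^4·0.69^3 = 0.106185
Total = 0.892351

0.8924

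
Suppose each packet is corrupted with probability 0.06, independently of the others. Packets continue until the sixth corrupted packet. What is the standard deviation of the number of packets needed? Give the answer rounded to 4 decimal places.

39.5811

Y = total packets until the sixth success; negative binomial with r=6, p=0.06.
SD(Y) = √[r(1−p)/p²] = √(1566.666667) = 39.581140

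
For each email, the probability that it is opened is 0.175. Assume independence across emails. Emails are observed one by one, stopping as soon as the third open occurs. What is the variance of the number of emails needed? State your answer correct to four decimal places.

Y = total emails until the third success; negative binomial with r=3, p=0.175.
Var(Y) = r(1−p)/p² = 3·0.825 / 0.175² = 80.816327

80.8163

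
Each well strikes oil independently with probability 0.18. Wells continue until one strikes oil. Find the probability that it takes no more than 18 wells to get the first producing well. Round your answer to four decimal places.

0.9719

Y = number of wells to the first success; geometric, p = 0.18.
P(Y ≤ 18) = 1 − (1−p)^18 = 1 − 0.028096 = 0.971904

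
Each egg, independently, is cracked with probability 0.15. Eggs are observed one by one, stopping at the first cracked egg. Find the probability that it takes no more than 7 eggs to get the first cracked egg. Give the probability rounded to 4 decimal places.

0.6794

Y = number of eggs to the first success; geometric, p = 0.15.
P(Y ≤ 7) = 1 − (1−p)^7 = 1 − 0.320577 = 0.679423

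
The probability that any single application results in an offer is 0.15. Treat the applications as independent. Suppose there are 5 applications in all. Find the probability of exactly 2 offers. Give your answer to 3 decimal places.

X ~ Binomial(n=5, p=0.15).
P(X=2) = C(5,2) · p^2 · (1−p)^3
= 10 · 0.0225 · 0.61413 = 0.13818

0.138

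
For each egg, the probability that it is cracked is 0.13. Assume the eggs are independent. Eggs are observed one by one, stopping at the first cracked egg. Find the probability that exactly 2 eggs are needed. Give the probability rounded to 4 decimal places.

Geometric (trials to first success), p = 0.13.
P(Y = 2) = (1−p)^1 · p = 0.87 · 0.13 = 0.113100

0.1131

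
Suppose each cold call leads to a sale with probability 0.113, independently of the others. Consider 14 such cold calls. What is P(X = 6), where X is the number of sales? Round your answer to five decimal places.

X ~ Binomial(n=14, p=0.113).
P(X=6) = C(14,6) · p^6 · (1−p)^8
= 3003 · 2.082e-06 · 0.38317 = 0.0023956

0.00240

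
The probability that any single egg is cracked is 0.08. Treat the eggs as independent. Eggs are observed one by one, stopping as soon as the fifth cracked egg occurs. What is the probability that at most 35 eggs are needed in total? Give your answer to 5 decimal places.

Finishing within 35 eggs ⇔ at least 5 successes in the first 35. With X ~ Binomial(35, 0.08), P(Y ≤ 35) = 1 − P(X ≤ 4).
  k=0: C(35,0)·0.08^0·0.92^35 = 0.0540224
  k=1: C(35,1)·0.08^1·0.92^34 = 0.1644160
  k=2: C(35,2)·0.08^2·0.92^33 = 0.2430498
  k=3: C(35,3)·0.08^3·0.92^32 = 0.2324824
  k=4: C(35,4)·0.08^4·0.92^31 = 0.1617269
1 − 0.8556975 = 0.1443025

0.14430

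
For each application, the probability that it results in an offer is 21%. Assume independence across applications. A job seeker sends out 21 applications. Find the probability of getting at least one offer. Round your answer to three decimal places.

0.993

P(at least one) = 1 − P(none) = 1 − (1 − 0.21)^21
= 1 − 0.00708 = 0.99292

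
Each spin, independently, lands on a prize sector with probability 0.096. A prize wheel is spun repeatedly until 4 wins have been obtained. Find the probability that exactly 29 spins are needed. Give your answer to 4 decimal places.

Y = trial on which the fourth success occurs; negative binomial, r=4, p=0.096.
P(Y=29) = C(28,3) · p^4 · (1−p)^25
= 3276 · 8.4935e-05 · 0.080207 = 0.022317

0.0223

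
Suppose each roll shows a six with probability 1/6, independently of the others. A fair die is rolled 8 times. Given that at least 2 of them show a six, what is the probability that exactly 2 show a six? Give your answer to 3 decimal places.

X ~ Binomial(8, 0.166667). Want P(X=2 | X≥2) = P(X=2) / P(X≥2).
P(X=2) = C(8,2)·0.166667^2·0.833333^6 = 0.26048
P(X≥2) = 1 − 0.23257 − 0.37211 = 0.39532
Ratio = 0.26048 / 0.39532 = 0.65889

0.659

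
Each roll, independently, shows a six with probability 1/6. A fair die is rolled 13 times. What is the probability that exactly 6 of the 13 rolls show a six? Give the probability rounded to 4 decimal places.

X ~ Binomial(n=13, p=0.166667).
P(X=6) = C(13,6) · p^6 · (1−p)^7
= 1716 · 2.1433e-05 · 0.27908 = 0.010265

0.0103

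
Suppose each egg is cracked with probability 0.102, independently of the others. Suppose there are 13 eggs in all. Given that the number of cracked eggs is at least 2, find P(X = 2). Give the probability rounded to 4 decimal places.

X ~ Binomial(13, 0.102). Want P(X=2 | X≥2) = P(X=2) / P(X≥2).
P(X=2) = C(13,2)·0.102^2·0.898^11 = 0.248505
P(X≥2) = 1 − 0.246941 − 0.364636 = 0.388423
Ratio = 0.248505 / 0.388423 = 0.639778

0.6398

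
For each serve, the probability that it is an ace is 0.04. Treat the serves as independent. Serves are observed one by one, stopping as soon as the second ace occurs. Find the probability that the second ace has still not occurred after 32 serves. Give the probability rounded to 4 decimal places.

0.6319

Needing more than 32 serves ⇔ fewer than 2 successes in the first 32. With X ~ Binomial(32, 0.04), P(Y > 32) = P(X ≤ 1).
  k=0: C(32,0)·0.04^0·0.96^32 = 0.270819
  k=1: C(32,1)·0.04^1·0.96^31 = 0.361092
P(X ≤ 1) = 0.631911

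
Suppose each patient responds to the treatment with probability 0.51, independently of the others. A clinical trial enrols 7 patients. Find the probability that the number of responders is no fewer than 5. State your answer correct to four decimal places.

X ~ Binomial(7, 0.51); P(X ≥ 5) = Σ C(7,k) p^k (1−p)^(7−k) over k:
  k=5: C(7,5)·0.51^5·0.49^2 = 0.173965
  k=6: C(7,6)·0.51^6·0.49^1 = 0.060355
  k=7: C(7,7)·0.51^7·0.49^0 = 0.008974
Total = 0.243295

0.2433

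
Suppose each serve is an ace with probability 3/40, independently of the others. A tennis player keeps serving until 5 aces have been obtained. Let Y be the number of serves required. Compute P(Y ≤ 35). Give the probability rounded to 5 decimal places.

Finishing within 35 serves ⇔ at least 5 successes in the first 35. With X ~ Binomial(35, 0.075), P(Y ≤ 35) = 1 − P(X ≤ 4).
  k=0: C(35,0)·0.075^0·0.925^35 = 0.0653071
  k=1: C(35,1)·0.075^1·0.925^34 = 0.1853311
  k=2: C(35,2)·0.075^2·0.925^33 = 0.2554563
  k=3: C(35,3)·0.075^3·0.925^32 = 0.2278394
  k=4: C(35,4)·0.075^4·0.925^31 = 0.1477877
1 − 0.8817217 = 0.1182783

0.11828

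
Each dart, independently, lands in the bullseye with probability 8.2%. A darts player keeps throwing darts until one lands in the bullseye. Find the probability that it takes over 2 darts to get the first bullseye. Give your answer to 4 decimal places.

0.8427

Y = number of darts to the first success; geometric, p = 0.082.
P(Y > 2) = P(first 2 all fail) = (1−p)^2 = 0.842724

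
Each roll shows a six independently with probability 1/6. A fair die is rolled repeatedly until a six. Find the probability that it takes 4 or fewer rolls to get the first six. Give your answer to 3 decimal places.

0.518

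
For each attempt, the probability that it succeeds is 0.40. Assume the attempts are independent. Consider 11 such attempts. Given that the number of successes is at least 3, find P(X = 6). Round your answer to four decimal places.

0.1670

X ~ Binomial(11, 0.40). Want P(X=6 | X≥3) = P(X=6) / P(X≥3).
P(X=6) = C(11,6)·0.40^6·0.60^5 = 0.147149
P(X≥3) = 1 − 0.003628 − 0.026605 − 0.088684 = 0.881083
Ratio = 0.147149 / 0.881083 = 0.167010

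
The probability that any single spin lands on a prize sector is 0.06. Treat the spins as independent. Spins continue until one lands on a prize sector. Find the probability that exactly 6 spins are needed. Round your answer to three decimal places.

0.044

Geometric (trials to first success), p = 0.06.
P(Y = 6) = (1−p)^5 · p = 0.7339 · 0.06 = 0.04403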